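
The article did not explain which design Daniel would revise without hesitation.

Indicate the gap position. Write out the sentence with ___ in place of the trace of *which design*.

Before movement: Daniel would revise which design without hesitation.
'which design' is the direct object of 'revise'. The gap is right after 'revise'.

The article did not explain which design Daniel would revise ___ without hesitation.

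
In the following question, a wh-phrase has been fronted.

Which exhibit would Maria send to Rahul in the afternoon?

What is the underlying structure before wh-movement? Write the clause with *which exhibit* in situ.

'which exhibit' is the direct object of 'send'. It moves to the left edge, and the trace sits right after 'send':
Which exhibit would Maria send ___ to Rahul in the afternoon?

Maria would send which exhibit to Rahul in the afternoon.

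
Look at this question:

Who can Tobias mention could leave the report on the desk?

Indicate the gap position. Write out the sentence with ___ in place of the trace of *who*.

Who can Tobias mention ___ could leave the report on the desk?

Before movement: Tobias can mention who could leave the report on the desk.
'who' functions as the subject of the clause embedded under 'mention'. The gap is right after 'mention'.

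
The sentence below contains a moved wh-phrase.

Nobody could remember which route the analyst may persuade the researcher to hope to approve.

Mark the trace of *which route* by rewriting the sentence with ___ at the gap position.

Pre-movement form: The analyst may persuade the researcher to hope to approve which route.
The filler 'which route' is interpreted as the direct object of 'approve'. The gap is right after 'approve'.

Nobody could remember which route the analyst may persuade the researcher to hope to approve ___.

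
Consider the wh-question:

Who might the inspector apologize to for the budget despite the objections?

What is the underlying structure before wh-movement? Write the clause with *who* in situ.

The filler 'who' is interpreted as the object of the preposition 'to'. It moves to the left edge, and the trace sits right after 'to':
Who might the inspector apologize to ___ for the budget despite the objections?

The inspector might apologize to who for the budget despite the objections.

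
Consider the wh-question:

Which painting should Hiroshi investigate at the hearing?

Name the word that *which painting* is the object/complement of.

investigate

Pre-movement form: Hiroshi should investigate which painting at the hearing.
'which painting' is the direct object of 'investigate'. It moves to the left edge, and the trace sits right after 'investigate':
Which painting should Hiroshi investigate ___ at the hearing?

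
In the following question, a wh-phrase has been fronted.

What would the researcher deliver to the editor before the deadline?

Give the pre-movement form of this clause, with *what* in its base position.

'what' functions as the direct object of 'deliver'. Fronting leaves a gap immediately after 'deliver':
What would the researcher deliver ___ to the editor before the deadline?

The researcher would deliver what to the editor before the deadline.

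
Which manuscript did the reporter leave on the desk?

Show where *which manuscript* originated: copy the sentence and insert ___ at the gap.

Before movement: The reporter did leave which manuscript on the desk.
The filler 'which manuscript' is interpreted as the direct object of 'leave'. The gap is right after 'leave'.

Which manuscript did the reporter leave ___ on the desk?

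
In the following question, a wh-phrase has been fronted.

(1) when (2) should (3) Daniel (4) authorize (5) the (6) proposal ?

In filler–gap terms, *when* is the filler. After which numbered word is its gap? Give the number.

6

Before movement: Daniel should authorize the proposal when.
'when' functions as the temporal adjunct. It moves to the left edge, and the trace sits right after 'proposal':
When should Daniel authorize the proposal ___?
'proposal' is word 6.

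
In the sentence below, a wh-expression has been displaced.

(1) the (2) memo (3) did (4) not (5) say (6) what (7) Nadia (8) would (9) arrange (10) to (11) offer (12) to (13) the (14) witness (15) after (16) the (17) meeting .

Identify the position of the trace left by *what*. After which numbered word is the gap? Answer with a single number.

Pre-movement form: Nadia would arrange to offer what to the witness after the meeting.
'what' is the direct object of 'offer'. Wh-movement fronts it, leaving a gap right after 'offer':
The memo did not say what Nadia would arrange to offer ___ to the witness after the meeting.
'offer' is word 11.

11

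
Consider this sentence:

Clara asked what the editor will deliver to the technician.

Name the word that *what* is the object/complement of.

In situ: The editor will deliver what to the technician.
The filler 'what' is interpreted as the direct object of 'deliver'. Fronting leaves a gap immediately after 'deliver':
Clara asked what the editor will deliver ___ to the technician.

deliver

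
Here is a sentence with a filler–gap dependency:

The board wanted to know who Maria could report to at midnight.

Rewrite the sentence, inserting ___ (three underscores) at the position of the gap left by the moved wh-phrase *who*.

The board wanted to know who Maria could report to ___ at midnight.

Underlying clause: Maria could report to who at midnight.
'who' functions as the object of the preposition 'to'. The gap is right after 'to'.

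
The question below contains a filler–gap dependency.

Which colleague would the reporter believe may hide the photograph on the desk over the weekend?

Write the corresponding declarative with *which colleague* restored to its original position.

The reporter would believe which colleague may hide the photograph on the desk over the weekend.

'which colleague' functions as the subject of the clause embedded under 'believe'. Wh-movement fronts it, leaving a gap right after 'believe':
Which colleague would the reporter believe ___ may hide the photograph on the desk over the weekend?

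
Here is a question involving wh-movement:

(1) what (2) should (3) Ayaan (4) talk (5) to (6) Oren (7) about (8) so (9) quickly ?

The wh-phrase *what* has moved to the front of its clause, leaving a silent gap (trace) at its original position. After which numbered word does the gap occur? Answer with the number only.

Pre-movement form: Ayaan should talk to Oren about what so quickly.
'what' is the object of the preposition 'about'. Fronting leaves a gap immediately after 'about':
What should Ayaan talk to Oren about ___ so quickly?
'about' is word 7.

7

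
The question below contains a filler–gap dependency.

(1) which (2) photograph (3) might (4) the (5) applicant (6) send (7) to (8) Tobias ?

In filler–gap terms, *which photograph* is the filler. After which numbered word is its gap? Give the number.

In situ: The applicant might send which photograph to Tobias.
'which photograph' functions as the direct object of 'send'. Wh-movement fronts it, leaving a gap right after 'send':
Which photograph might the applicant send ___ to Tobias?
'send' is word 6.

6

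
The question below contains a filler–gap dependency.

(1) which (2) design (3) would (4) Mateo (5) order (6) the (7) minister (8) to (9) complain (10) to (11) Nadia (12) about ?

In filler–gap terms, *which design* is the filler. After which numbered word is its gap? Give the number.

12

Underlying clause: Mateo would order the minister to complain to Nadia about which design.
'which design' is the object of the preposition 'about'. Fronting leaves a gap immediately after 'about':
Which design would Mateo order the minister to complain to Nadia about ___?
'about' is word 12.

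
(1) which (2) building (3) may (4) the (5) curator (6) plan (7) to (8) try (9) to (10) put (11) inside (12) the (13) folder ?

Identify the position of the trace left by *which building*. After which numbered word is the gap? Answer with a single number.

Pre-movement form: The curator may plan to try to put which building inside the folder.
The filler 'which building' is interpreted as the direct object of 'put'. Wh-movement fronts it, leaving a gap right after 'put':
Which building may the curator plan to try to put ___ inside the folder?
'put' is word 10.

10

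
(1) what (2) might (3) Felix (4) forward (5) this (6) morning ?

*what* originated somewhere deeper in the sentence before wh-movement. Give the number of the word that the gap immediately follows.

4

Underlying clause: Felix might forward what this morning.
'what' is the direct object of 'forward'. Fronting leaves a gap immediately after 'forward':
What might Felix forward ___ this morning?
'forward' is word 4.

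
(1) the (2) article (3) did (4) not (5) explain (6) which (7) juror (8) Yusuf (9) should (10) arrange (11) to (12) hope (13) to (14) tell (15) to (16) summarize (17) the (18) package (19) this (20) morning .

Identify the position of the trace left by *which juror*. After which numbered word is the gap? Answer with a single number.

14

Pre-movement form: Yusuf should arrange to hope to tell which juror to summarize the package this morning.
The filler 'which juror' is interpreted as the direct object of 'tell'. Fronting leaves a gap immediately after 'tell':
The article did not explain which juror Yusuf should arrange to hope to tell ___ to summarize the package this morning.
'tell' is word 14.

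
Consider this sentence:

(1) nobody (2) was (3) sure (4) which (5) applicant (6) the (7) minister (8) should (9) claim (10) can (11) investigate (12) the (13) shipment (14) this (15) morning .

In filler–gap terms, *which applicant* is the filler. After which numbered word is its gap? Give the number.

9

In situ: The minister should claim which applicant can investigate the shipment this morning.
'which applicant' functions as the subject of the clause embedded under 'claim'. Fronting leaves a gap immediately after 'claim':
Nobody was sure which applicant the minister should claim ___ can investigate the shipment this morning.
'claim' is word 9.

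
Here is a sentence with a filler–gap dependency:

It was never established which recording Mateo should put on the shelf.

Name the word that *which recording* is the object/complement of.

Underlying clause: Mateo should put which recording on the shelf.
The filler 'which recording' is interpreted as the direct object of 'put'. Wh-movement fronts it, leaving a gap right after 'put':
It was never established which recording Mateo should put ___ on the shelf.

put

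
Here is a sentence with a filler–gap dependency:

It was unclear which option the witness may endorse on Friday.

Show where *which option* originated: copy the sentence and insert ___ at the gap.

It was unclear which option the witness may endorse ___ on Friday.

Underlying clause: The witness may endorse which option on Friday.
The filler 'which option' is interpreted as the direct object of 'endorse'. The gap is right after 'endorse'.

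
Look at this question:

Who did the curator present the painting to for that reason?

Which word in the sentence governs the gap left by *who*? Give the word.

Underlying clause: The curator did present the painting to who for that reason.
'who' is the object of the preposition 'to' (recipient of 'present'). Fronting leaves a gap immediately after 'to':
Who did the curator present the painting to ___ for that reason?

to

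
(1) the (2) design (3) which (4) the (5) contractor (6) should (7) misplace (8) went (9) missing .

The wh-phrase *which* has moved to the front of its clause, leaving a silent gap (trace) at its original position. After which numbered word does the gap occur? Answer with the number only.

7

The filler 'which' is interpreted as the direct object of 'misplace'. It moves to the left edge, and the trace sits right after 'misplace':
The design which the contractor should misplace ___ went missing.
'misplace' is word 7.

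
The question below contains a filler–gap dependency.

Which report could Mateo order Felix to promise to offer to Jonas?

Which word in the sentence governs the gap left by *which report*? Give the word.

offer

Pre-movement form: Mateo could order Felix to promise to offer which report to Jonas.
'which report' functions as the direct object of 'offer'. Wh-movement fronts it, leaving a gap right after 'offer':
Which report could Mateo order Felix to promise to offer ___ to Jonas?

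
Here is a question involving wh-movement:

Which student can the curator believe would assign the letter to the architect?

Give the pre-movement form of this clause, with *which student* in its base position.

The curator can believe which student would assign the letter to the architect.

The filler 'which student' is interpreted as the subject of the clause embedded under 'believe'. Wh-movement fronts it, leaving a gap right after 'believe':
Which student can the curator believe ___ would assign the letter to the architect?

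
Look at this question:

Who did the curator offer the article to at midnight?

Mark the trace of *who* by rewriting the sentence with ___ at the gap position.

In situ: The curator did offer the article to who at midnight.
The filler 'who' is interpreted as the object of the preposition 'to' (recipient of 'offer'). The gap is right after 'to'.

Who did the curator offer the article to ___ at midnight?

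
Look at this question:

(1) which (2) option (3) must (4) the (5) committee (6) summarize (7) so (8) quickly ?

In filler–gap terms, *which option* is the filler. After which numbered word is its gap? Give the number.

6

Before movement: The committee must summarize which option so quickly.
The filler 'which option' is interpreted as the direct object of 'summarize'. It moves to the left edge, and the trace sits right after 'summarize':
Which option must the committee summarize ___ so quickly?
'summarize' is word 6.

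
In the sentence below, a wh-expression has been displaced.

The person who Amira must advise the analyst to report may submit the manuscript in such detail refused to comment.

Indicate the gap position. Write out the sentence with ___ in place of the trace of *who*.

The person who Amira must advise the analyst to report ___ may submit the manuscript in such detail refused to comment.

'who' is the subject of the clause embedded under 'report'. The gap is right after 'report'.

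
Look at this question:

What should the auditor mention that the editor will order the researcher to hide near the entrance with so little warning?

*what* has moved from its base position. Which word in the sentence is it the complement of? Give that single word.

Pre-movement form: The auditor should mention that the editor will order the researcher to hide what near the entrance with so little warning.
'what' functions as the direct object of 'hide'. It moves to the left edge, and the trace sits right after 'hide':
What should the auditor mention that the editor will order the researcher to hide ___ near the entrance with so little warning?

hide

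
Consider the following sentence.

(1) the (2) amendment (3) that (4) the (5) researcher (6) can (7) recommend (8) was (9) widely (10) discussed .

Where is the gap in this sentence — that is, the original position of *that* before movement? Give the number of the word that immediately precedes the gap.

7

'that' is the direct object of 'recommend'. It moves to the left edge, and the trace sits right after 'recommend':
The amendment that the researcher can recommend ___ was widely discussed.
'recommend' is word 7.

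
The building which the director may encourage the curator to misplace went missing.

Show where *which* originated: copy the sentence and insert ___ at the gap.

The building which the director may encourage the curator to misplace ___ went missing.

'which' functions as the direct object of 'misplace'. The gap is right after 'misplace'.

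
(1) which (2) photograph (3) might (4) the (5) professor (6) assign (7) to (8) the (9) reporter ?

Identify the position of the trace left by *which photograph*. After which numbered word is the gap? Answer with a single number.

6

Pre-movement form: The professor might assign which photograph to the reporter.
'which photograph' functions as the direct object of 'assign'. Fronting leaves a gap immediately after 'assign':
Which photograph might the professor assign ___ to the reporter?
'assign' is word 6.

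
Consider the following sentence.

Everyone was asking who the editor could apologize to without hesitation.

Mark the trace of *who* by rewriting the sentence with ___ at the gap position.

Everyone was asking who the editor could apologize to ___ without hesitation.

In situ: The editor could apologize to who without hesitation.
'who' functions as the object of the preposition 'to'. The gap is right after 'to'.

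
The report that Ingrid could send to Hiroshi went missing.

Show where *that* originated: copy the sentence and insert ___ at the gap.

The report that Ingrid could send ___ to Hiroshi went missing.

'that' is the direct object of 'send'. The gap is right after 'send'.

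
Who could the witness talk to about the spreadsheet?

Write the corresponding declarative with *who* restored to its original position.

'who' functions as the object of the preposition 'to'. It moves to the left edge, and the trace sits right after 'to':
Who could the witness talk to ___ about the spreadsheet?

The witness could talk to who about the spreadsheet.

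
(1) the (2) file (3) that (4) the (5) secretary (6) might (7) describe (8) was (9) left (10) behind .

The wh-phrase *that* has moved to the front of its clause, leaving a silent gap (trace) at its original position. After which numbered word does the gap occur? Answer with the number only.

7

'that' functions as the direct object of 'describe'. Fronting leaves a gap immediately after 'describe':
The file that the secretary might describe ___ was left behind.
'describe' is word 7.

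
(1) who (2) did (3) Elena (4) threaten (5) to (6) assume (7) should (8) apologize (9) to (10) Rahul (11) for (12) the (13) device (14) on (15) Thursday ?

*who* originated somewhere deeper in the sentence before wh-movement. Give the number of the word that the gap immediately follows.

6

Pre-movement form: Elena did threaten to assume who should apologize to Rahul for the device on Thursday.
'who' functions as the subject of the clause embedded under 'assume'. It moves to the left edge, and the trace sits right after 'assume':
Who did Elena threaten to assume ___ should apologize to Rahul for the device on Thursday?
'assume' is word 6.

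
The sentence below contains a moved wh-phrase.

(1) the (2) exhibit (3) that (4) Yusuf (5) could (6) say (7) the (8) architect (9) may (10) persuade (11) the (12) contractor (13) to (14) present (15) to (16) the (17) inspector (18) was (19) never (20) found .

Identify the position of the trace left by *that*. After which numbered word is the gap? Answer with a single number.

14

'that' is the direct object of 'present'. Fronting leaves a gap immediately after 'present':
The exhibit that Yusuf could say the architect may persuade the contractor to present ___ to the inspector was never found.
'present' is word 14.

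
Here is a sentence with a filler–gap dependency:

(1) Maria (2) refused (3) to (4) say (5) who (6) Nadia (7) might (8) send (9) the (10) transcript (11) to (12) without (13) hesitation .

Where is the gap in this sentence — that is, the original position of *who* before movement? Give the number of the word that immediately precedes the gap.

Underlying clause: Nadia might send the transcript to who without hesitation.
The filler 'who' is interpreted as the object of the preposition 'to' (recipient of 'send'). It moves to the left edge, and the trace sits right after 'to':
Maria refused to say who Nadia might send the transcript to ___ without hesitation.
'to' is word 11.

11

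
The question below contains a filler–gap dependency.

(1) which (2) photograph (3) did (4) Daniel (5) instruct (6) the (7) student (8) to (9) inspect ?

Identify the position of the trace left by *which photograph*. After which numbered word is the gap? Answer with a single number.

9

Before movement: Daniel did instruct the student to inspect which photograph.
'which photograph' functions as the direct object of 'inspect'. It moves to the left edge, and the trace sits right after 'inspect':
Which photograph did Daniel instruct the student to inspect ___?
'inspect' is word 9.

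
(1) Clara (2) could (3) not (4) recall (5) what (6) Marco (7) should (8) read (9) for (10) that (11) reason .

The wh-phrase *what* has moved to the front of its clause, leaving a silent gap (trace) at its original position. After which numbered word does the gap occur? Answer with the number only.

Underlying clause: Marco should read what for that reason.
'what' is the direct object of 'read'. Fronting leaves a gap immediately after 'read':
Clara could not recall what Marco should read ___ for that reason.
'read' is word 8.

8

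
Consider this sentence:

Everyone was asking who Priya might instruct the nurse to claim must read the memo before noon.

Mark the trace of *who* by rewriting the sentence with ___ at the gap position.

Everyone was asking who Priya might instruct the nurse to claim ___ must read the memo before noon.

Pre-movement form: Priya might instruct the nurse to claim who must read the memo before noon.
'who' is the subject of the clause embedded under 'claim'. The gap is right after 'claim'.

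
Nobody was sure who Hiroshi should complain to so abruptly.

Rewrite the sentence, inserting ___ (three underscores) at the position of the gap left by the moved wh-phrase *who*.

Underlying clause: Hiroshi should complain to who so abruptly.
'who' is the object of the preposition 'to'. The gap is right after 'to'.

Nobody was sure who Hiroshi should complain to ___ so abruptly.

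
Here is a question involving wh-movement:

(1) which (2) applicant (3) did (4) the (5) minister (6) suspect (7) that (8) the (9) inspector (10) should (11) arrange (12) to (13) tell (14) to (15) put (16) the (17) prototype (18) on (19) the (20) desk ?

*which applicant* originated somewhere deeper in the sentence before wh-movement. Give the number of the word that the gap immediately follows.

Pre-movement form: The minister did suspect that the inspector should arrange to tell which applicant to put the prototype on the desk.
'which applicant' functions as the direct object of 'tell'. Wh-movement fronts it, leaving a gap right after 'tell':
Which applicant did the minister suspect that the inspector should arrange to tell ___ to put the prototype on the desk?
'tell' is word 13.

13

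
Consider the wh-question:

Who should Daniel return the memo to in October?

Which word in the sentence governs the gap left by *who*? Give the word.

to

In situ: Daniel should return the memo to who in October.
The filler 'who' is interpreted as the object of the preposition 'to' (recipient of 'return'). It moves to the left edge, and the trace sits right after 'to':
Who should Daniel return the memo to ___ in October?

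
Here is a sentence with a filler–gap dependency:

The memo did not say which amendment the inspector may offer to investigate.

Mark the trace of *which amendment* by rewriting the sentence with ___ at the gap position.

The memo did not say which amendment the inspector may offer to investigate ___.

Pre-movement form: The inspector may offer to investigate which amendment.
'which amendment' functions as the direct object of 'investigate'. The gap is right after 'investigate'.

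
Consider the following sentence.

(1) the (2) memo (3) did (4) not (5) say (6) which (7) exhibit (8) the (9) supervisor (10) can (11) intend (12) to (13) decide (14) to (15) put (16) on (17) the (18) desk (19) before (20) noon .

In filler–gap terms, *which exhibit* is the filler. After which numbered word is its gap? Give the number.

In situ: The supervisor can intend to decide to put which exhibit on the desk before noon.
'which exhibit' is the direct object of 'put'. Wh-movement fronts it, leaving a gap right after 'put':
The memo did not say which exhibit the supervisor can intend to decide to put ___ on the desk before noon.
'put' is word 15.

15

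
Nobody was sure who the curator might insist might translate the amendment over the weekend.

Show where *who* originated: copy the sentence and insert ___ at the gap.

Nobody was sure who the curator might insist ___ might translate the amendment over the weekend.

Before movement: The curator might insist who might translate the amendment over the weekend.
'who' functions as the subject of the clause embedded under 'insist'. The gap is right after 'insist'.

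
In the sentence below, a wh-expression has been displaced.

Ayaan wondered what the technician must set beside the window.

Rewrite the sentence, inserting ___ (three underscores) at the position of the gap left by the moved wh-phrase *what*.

Underlying clause: The technician must set what beside the window.
The filler 'what' is interpreted as the direct object of 'set'. The gap is right after 'set'.

Ayaan wondered what the technician must set ___ beside the window.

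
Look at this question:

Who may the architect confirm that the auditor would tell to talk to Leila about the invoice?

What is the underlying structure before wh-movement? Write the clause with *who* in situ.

The architect may confirm that the auditor would tell who to talk to Leila about the invoice.

'who' functions as the direct object of 'tell'. Fronting leaves a gap immediately after 'tell':
Who may the architect confirm that the auditor would tell ___ to talk to Leila about the invoice?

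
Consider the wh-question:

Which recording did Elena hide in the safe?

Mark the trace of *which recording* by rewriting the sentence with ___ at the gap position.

Underlying clause: Elena did hide which recording in the safe.
'which recording' is the direct object of 'hide'. The gap is right after 'hide'.

Which recording did Elena hide ___ in the safe?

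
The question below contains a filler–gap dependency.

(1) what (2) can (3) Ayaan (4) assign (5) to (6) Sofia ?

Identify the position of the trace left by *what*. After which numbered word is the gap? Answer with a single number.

Underlying clause: Ayaan can assign what to Sofia.
'what' functions as the direct object of 'assign'. Wh-movement fronts it, leaving a gap right after 'assign':
What can Ayaan assign ___ to Sofia?
'assign' is word 4.

4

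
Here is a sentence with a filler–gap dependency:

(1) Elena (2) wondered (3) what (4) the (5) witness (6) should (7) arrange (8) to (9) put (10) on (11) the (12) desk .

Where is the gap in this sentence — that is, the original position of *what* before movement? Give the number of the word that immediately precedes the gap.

9

Before movement: The witness should arrange to put what on the desk.
'what' functions as the direct object of 'put'. Fronting leaves a gap immediately after 'put':
Elena wondered what the witness should arrange to put ___ on the desk.
'put' is word 9.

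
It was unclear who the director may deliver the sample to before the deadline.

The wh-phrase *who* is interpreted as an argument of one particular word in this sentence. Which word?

Underlying clause: The director may deliver the sample to who before the deadline.
'who' is the object of the preposition 'to' (recipient of 'deliver'). Fronting leaves a gap immediately after 'to':
It was unclear who the director may deliver the sample to ___ before the deadline.

to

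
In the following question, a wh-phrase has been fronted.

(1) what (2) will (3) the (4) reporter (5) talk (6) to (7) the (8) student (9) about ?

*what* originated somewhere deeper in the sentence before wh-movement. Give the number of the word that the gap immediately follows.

9

Underlying clause: The reporter will talk to the student about what.
'what' is the object of the preposition 'about'. Fronting leaves a gap immediately after 'about':
What will the reporter talk to the student about ___?
'about' is word 9.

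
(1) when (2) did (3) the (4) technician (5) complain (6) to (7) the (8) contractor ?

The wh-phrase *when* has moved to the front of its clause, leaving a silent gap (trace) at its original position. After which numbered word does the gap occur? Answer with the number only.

In situ: The technician did complain to the contractor when.
'when' is the temporal adjunct. Wh-movement fronts it, leaving a gap right after 'contractor':
When did the technician complain to the contractor ___?
'contractor' is word 8.

8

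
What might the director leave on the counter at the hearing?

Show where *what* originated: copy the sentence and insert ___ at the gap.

Pre-movement form: The director might leave what on the counter at the hearing.
'what' is the direct object of 'leave'. The gap is right after 'leave'.

What might the director leave ___ on the counter at the hearing?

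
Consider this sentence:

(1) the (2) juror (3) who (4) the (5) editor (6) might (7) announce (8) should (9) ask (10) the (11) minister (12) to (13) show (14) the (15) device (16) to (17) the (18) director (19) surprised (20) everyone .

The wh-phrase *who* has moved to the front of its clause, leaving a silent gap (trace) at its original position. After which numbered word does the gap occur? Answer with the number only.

'who' is the subject of the clause embedded under 'announce'. Wh-movement fronts it, leaving a gap right after 'announce':
The juror who the editor might announce ___ should ask the minister to show the device to the director surprised everyone.
'announce' is word 7.

7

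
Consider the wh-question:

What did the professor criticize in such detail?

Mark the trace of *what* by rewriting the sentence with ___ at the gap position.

Underlying clause: The professor did criticize what in such detail.
'what' functions as the direct object of 'criticize'. The gap is right after 'criticize'.

What did the professor criticize ___ in such detail?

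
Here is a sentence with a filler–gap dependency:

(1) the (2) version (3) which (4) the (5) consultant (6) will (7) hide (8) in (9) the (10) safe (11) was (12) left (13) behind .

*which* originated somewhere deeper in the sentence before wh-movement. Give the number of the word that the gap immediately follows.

'which' is the direct object of 'hide'. Wh-movement fronts it, leaving a gap right after 'hide':
The version which the consultant will hide ___ in the safe was left behind.
'hide' is word 7.

7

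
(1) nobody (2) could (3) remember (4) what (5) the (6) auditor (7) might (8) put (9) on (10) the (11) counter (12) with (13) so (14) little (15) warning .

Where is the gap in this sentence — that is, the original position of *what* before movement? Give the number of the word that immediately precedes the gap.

Before movement: The auditor might put what on the counter with so little warning.
The filler 'what' is interpreted as the direct object of 'put'. Wh-movement fronts it, leaving a gap right after 'put':
Nobody could remember what the auditor might put ___ on the counter with so little warning.
'put' is word 8.

8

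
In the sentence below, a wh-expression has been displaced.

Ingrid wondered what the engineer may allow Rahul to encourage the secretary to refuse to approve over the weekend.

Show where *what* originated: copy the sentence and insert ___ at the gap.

Ingrid wondered what the engineer may allow Rahul to encourage the secretary to refuse to approve ___ over the weekend.

Underlying clause: The engineer may allow Rahul to encourage the secretary to refuse to approve what over the weekend.
The filler 'what' is interpreted as the direct object of 'approve'. The gap is right after 'approve'.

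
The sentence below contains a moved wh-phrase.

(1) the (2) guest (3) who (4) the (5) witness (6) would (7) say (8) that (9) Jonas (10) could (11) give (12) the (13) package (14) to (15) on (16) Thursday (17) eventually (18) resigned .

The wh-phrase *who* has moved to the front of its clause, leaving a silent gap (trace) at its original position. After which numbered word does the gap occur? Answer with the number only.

14

'who' functions as the object of the preposition 'to' (recipient of 'give'). Wh-movement fronts it, leaving a gap right after 'to':
The guest who the witness would say that Jonas could give the package to ___ on Thursday eventually resigned.
'to' is word 14.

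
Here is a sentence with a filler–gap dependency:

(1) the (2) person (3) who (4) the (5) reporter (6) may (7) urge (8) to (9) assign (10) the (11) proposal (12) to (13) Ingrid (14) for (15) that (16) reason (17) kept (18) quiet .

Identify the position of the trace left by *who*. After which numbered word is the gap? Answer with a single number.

7

'who' is the direct object of 'urge'. Fronting leaves a gap immediately after 'urge':
The person who the reporter may urge ___ to assign the proposal to Ingrid for that reason kept quiet.
'urge' is word 7.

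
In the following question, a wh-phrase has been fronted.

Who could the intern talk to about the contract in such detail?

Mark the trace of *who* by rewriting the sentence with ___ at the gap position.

Underlying clause: The intern could talk to who about the contract in such detail.
'who' is the object of the preposition 'to'. The gap is right after 'to'.

Who could the intern talk to ___ about the contract in such detail?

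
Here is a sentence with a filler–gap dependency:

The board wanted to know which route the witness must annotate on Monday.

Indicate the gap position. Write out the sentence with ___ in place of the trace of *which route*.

In situ: The witness must annotate which route on Monday.
'which route' functions as the direct object of 'annotate'. The gap is right after 'annotate'.

The board wanted to know which route the witness must annotate ___ on Monday.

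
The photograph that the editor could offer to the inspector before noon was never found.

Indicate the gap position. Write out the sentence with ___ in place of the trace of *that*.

The filler 'that' is interpreted as the direct object of 'offer'. The gap is right after 'offer'.

The photograph that the editor could offer ___ to the inspector before noon was never found.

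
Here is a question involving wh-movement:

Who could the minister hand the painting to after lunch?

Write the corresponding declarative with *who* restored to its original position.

The minister could hand the painting to who after lunch.

'who' is the object of the preposition 'to' (recipient of 'hand'). Fronting leaves a gap immediately after 'to':
Who could the minister hand the painting to ___ after lunch?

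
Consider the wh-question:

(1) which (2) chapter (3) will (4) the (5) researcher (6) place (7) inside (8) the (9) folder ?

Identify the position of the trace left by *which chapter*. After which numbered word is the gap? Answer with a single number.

6

Before movement: The researcher will place which chapter inside the folder.
The filler 'which chapter' is interpreted as the direct object of 'place'. Fronting leaves a gap immediately after 'place':
Which chapter will the researcher place ___ inside the folder?
'place' is word 6.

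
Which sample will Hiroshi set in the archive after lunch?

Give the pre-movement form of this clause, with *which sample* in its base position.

'which sample' is the direct object of 'set'. Fronting leaves a gap immediately after 'set':
Which sample will Hiroshi set ___ in the archive after lunch?

Hiroshi will set which sample in the archive after lunch.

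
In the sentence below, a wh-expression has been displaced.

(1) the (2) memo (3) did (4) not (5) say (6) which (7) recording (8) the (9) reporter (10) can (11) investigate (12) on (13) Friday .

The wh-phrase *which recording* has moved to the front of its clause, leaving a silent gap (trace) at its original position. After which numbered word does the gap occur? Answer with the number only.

In situ: The reporter can investigate which recording on Friday.
The filler 'which recording' is interpreted as the direct object of 'investigate'. It moves to the left edge, and the trace sits right after 'investigate':
The memo did not say which recording the reporter can investigate ___ on Friday.
'investigate' is word 11.

11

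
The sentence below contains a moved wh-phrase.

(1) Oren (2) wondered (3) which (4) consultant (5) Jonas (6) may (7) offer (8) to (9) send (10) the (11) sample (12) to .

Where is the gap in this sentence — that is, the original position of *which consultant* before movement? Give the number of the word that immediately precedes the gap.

12

Underlying clause: Jonas may offer to send the sample to which consultant.
'which consultant' functions as the object of the preposition 'to' (recipient of 'send'). Fronting leaves a gap immediately after 'to':
Oren wondered which consultant Jonas may offer to send the sample to ___.
'to' is word 12.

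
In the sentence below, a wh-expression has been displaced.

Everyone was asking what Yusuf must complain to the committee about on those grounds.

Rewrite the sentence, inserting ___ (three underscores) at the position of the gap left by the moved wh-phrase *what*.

Everyone was asking what Yusuf must complain to the committee about ___ on those grounds.

In situ: Yusuf must complain to the committee about what on those grounds.
'what' is the object of the preposition 'about'. The gap is right after 'about'.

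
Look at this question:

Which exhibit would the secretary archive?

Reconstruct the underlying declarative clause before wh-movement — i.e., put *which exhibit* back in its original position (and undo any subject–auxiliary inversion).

The secretary would archive which exhibit.

The filler 'which exhibit' is interpreted as the direct object of 'archive'. It moves to the left edge, and the trace sits right after 'archive':
Which exhibit would the secretary archive ___?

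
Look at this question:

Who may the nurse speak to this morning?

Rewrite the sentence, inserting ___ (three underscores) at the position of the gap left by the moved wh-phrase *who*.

In situ: The nurse may speak to who this morning.
'who' is the object of the preposition 'to'. The gap is right after 'to'.

Who may the nurse speak to ___ this morning?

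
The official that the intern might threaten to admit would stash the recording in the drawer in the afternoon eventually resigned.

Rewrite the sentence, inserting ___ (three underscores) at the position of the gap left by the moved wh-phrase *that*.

The official that the intern might threaten to admit ___ would stash the recording in the drawer in the afternoon eventually resigned.

'that' is the subject of the clause embedded under 'admit'. The gap is right after 'admit'.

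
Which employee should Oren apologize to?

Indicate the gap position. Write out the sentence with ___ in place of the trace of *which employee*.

Pre-movement form: Oren should apologize to which employee.
'which employee' is the object of the preposition 'to'. The gap is right after 'to'.

Which employee should Oren apologize to ___?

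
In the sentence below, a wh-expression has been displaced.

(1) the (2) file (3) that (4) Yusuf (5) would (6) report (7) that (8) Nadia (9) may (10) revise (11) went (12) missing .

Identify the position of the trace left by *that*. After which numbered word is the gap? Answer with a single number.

10

The filler 'that' is interpreted as the direct object of 'revise'. Fronting leaves a gap immediately after 'revise':
The file that Yusuf would report that Nadia may revise ___ went missing.
'revise' is word 10.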